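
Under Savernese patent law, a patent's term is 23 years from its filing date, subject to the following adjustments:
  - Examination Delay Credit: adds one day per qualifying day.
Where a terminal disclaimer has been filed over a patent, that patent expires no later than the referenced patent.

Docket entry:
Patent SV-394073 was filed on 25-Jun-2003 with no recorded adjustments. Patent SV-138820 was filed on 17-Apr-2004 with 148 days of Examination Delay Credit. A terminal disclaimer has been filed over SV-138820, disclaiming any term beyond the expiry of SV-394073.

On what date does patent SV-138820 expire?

2026-06-25

Natural term of SV-138820:
  Base: filing + 23 years → 17 April 2027.
  Examination Delay Credit: +148 days → 12 September 2027.
Expiry of referenced patent SV-394073:
  Base: filing + 23 years → 25 June 2026.
Terminal disclaimer: SV-138820 expires on the earlier of 12 September 2027 and 25 June 2026.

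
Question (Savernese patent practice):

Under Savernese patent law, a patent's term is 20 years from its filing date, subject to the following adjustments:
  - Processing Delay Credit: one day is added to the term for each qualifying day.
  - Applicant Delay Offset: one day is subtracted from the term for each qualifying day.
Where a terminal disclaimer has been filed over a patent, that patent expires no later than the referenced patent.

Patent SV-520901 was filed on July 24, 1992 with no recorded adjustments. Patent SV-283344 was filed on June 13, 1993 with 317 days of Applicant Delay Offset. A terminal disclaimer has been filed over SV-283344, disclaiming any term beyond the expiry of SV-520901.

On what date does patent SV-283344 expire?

Natural term of SV-283344:
  Base: filing + 20 years → 13 June 2013.
  Applicant Delay Offset: −317 days → 31 July 2012.
Expiry of referenced patent SV-520901:
  Base: filing + 20 years → 24 July 2012.
Terminal disclaimer: SV-283344 expires on the earlier of 31 July 2012 and 24 July 2012.

2012-07-24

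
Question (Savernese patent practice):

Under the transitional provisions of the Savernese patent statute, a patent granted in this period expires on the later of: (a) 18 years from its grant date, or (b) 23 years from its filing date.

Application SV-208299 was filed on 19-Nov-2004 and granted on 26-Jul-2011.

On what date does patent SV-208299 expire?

(a) grant + 18 years → 26 July 2029.
(b) filing + 23 years → 19 November 2027.
Later of the two: 26 July 2029.

July 26, 2029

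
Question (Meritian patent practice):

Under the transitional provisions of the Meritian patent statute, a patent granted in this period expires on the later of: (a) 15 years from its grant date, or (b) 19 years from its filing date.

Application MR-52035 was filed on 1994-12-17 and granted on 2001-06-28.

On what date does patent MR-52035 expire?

(a) grant + 15 years → 28 June 2016.
(b) filing + 19 years → 17 December 2013.
Later of the two: 28 June 2016.

2016-06-28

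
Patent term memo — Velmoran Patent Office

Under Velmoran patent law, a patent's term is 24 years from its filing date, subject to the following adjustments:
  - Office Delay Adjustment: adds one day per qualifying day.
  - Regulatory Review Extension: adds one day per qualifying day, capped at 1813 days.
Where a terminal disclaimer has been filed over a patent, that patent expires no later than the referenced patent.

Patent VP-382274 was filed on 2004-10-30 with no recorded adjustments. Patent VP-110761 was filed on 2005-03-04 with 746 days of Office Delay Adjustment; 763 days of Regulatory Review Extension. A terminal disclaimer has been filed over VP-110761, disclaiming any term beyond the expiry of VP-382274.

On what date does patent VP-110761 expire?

October 30, 2028

Natural term of VP-110761:
  Base: filing + 24 years → 4 March 2029.
  Office Delay Adjustment: +746 days → 20 March 2031.
  Regulatory Review Extension: 763 days (within the 1813-day cap) → +763 days → 21 April 2033.
Expiry of referenced patent VP-382274:
  Base: filing + 24 years → 30 October 2028.
Terminal disclaimer: VP-110761 expires on the earlier of 21 April 2033 and 30 October 2028.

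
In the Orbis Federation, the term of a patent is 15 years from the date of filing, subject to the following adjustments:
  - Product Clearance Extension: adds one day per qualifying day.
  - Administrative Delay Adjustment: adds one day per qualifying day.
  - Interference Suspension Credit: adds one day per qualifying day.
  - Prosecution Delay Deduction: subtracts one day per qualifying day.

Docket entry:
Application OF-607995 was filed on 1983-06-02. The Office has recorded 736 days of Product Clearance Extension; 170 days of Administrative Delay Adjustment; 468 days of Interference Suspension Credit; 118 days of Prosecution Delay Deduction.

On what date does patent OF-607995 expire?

Base term: filing date + 15 years → 2 June 1998.
Product Clearance Extension: +736 days → 7 June 2000.
Administrative Delay Adjustment: +170 days → 24 November 2000.
Interference Suspension Credit: +468 days → 7 March 2002.
Prosecution Delay Deduction: −118 days → 9 November 2001.

2001-11-09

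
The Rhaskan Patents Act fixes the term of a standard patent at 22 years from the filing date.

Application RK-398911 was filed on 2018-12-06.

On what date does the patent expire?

Filing date + 22 years → 6 December 2040.

2040-12-06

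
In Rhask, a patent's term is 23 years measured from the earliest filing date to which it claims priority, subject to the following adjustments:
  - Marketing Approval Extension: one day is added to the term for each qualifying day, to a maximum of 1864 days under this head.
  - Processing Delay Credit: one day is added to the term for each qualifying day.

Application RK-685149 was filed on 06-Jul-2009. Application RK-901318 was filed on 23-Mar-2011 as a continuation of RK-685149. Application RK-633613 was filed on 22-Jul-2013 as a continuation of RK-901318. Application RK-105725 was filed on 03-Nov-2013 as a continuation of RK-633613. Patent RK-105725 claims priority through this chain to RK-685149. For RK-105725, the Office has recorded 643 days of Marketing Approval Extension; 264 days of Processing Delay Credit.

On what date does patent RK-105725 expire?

Earliest priority filing: 6 July 2009.
Base term: 6 July 2009 + 23 years → 6 July 2032.
Marketing Approval Extension: 643 days (within the 1864-day cap) → +643 days → 10 April 2034.
Processing Delay Credit: +264 days → 30 December 2034.

December 30, 2034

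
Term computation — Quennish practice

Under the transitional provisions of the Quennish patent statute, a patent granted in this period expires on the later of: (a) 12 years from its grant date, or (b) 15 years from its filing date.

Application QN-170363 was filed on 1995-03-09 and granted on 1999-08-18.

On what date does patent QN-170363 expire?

2011-08-18

(a) grant + 12 years → 18 August 2011.
(b) filing + 15 years → 9 March 2010.
Later of the two: 18 August 2011.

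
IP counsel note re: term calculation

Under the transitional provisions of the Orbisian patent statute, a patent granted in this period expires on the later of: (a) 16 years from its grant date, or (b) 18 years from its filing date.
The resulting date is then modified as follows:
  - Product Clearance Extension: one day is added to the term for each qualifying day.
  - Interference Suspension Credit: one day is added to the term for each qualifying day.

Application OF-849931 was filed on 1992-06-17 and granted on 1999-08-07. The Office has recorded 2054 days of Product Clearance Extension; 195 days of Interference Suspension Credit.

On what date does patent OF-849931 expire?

2021-10-03

(a) grant + 16 years → 7 August 2015.
(b) filing + 18 years → 17 June 2010.
Later of the two: 7 August 2015.
Product Clearance Extension: +2054 days → 22 March 2021.
Interference Suspension Credit: +195 days → 3 October 2021.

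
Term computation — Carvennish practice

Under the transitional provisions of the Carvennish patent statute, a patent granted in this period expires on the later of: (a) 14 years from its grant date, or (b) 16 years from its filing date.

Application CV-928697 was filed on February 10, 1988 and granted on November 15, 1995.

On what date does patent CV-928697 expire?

November 15, 2009

(a) grant + 14 years → 15 November 2009.
(b) filing + 16 years → 10 February 2004.
Later of the two: 15 November 2009.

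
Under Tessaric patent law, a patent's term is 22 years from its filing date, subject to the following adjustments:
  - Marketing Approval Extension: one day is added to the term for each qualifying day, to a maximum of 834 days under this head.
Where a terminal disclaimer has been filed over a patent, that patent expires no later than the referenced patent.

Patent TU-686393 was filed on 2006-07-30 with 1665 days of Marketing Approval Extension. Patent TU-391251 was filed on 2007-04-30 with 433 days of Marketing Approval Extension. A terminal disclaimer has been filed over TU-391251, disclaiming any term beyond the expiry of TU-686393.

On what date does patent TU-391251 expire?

July 7, 2030

Natural term of TU-391251:
  Base: filing + 22 years → 30 April 2029.
  Marketing Approval Extension: 433 days (within the 834-day cap) → +433 days → 7 July 2030.
Expiry of referenced patent TU-686393:
  Base: filing + 22 years → 30 July 2028.
  Marketing Approval Extension: 1665 days claimed exceeds the 834-day cap, so +834 days → 11 November 2030.
Terminal disclaimer: TU-391251 expires on the earlier of 7 July 2030 and 11 November 2030.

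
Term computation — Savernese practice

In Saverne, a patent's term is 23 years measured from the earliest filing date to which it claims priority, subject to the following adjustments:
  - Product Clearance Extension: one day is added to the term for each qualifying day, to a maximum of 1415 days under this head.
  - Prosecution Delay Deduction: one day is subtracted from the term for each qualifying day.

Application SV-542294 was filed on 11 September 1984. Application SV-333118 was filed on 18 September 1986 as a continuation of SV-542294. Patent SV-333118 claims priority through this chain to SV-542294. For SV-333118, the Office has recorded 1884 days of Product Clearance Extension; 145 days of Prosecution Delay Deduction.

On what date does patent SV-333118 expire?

March 4, 2011

Earliest priority filing: 11 September 1984.
Base term: 11 September 1984 + 23 years → 11 September 2007.
Product Clearance Extension: 1884 days claimed exceeds the 1415-day cap, so +1415 days → 27 July 2011.
Prosecution Delay Deduction: −145 days → 4 March 2011.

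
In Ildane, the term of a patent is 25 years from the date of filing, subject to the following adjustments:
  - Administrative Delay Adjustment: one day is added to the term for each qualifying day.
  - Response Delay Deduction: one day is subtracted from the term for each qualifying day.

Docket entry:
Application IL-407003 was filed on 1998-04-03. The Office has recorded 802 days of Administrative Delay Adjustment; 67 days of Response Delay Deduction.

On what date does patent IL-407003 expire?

April 7, 2025

Base term: filing date + 25 years → 3 April 2023.
Administrative Delay Adjustment: +802 days → 13 June 2025.
Response Delay Deduction: −67 days → 7 April 2025.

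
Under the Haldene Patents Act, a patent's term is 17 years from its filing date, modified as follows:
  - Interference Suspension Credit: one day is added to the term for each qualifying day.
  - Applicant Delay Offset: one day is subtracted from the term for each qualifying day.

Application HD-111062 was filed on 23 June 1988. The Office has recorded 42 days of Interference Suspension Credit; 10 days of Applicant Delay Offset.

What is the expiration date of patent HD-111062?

July 25, 2005

Base term: filing date + 17 years → 23 June 2005.
Interference Suspension Credit: +42 days → 4 August 2005.
Applicant Delay Offset: −10 days → 25 July 2005.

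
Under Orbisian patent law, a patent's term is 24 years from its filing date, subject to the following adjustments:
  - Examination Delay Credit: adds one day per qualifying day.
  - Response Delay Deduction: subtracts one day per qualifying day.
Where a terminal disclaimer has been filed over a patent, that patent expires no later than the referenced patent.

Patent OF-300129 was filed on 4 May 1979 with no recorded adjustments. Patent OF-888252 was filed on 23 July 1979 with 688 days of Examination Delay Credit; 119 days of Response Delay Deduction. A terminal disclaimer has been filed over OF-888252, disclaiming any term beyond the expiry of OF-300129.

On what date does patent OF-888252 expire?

May 4, 2003

Natural term of OF-888252:
  Base: filing + 24 years → 23 July 2003.
  Examination Delay Credit: +688 days → 10 June 2005.
  Response Delay Deduction: −119 days → 11 February 2005.
Expiry of referenced patent OF-300129:
  Base: filing + 24 years → 4 May 2003.
Terminal disclaimer: OF-888252 expires on the earlier of 11 February 2005 and 4 May 2003.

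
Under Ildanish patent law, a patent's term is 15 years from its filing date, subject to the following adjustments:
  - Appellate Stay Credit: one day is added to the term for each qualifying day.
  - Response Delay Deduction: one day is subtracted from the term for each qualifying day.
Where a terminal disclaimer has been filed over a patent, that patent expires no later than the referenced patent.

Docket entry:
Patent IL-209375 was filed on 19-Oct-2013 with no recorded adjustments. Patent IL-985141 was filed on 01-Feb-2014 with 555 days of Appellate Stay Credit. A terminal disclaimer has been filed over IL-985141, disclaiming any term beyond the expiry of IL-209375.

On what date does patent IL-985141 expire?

Natural term of IL-985141:
  Base: filing + 15 years → 1 February 2029.
  Appellate Stay Credit: +555 days → 10 August 2030.
Expiry of referenced patent IL-209375:
  Base: filing + 15 years → 19 October 2028.
Terminal disclaimer: IL-985141 expires on the earlier of 10 August 2030 and 19 October 2028.

2028-10-19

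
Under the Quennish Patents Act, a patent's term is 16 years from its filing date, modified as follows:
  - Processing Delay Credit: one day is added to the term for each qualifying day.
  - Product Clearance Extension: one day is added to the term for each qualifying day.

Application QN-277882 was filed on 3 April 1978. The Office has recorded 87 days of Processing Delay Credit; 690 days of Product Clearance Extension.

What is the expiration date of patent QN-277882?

Base term: filing date + 16 years → 3 April 1994.
Processing Delay Credit: +87 days → 29 June 1994.
Product Clearance Extension: +690 days → 19 May 1996.

May 19, 1996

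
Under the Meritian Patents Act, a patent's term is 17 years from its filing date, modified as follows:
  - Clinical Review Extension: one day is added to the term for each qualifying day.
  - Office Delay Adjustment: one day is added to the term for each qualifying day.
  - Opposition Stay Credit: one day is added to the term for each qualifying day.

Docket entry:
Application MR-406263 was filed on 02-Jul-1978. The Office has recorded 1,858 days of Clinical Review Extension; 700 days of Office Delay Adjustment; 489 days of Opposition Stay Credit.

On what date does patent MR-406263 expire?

Base term: filing date + 17 years → 2 July 1995.
Clinical Review Extension: +1858 days → 2 August 2000.
Office Delay Adjustment: +700 days → 3 July 2002.
Opposition Stay Credit: +489 days → 4 November 2003.

2003-11-04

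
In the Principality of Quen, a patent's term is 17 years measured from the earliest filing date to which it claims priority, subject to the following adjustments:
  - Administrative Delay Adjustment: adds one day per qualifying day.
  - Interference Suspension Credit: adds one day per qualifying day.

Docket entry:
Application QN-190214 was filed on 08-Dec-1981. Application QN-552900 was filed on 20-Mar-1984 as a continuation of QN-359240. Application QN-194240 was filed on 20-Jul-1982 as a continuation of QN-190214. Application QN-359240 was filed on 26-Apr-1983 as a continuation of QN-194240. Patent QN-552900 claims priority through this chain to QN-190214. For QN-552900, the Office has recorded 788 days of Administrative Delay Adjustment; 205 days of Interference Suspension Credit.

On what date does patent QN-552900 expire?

August 27, 2001

Earliest priority filing: 8 December 1981.
Base term: 8 December 1981 + 17 years → 8 December 1998.
Administrative Delay Adjustment: +788 days → 3 February 2001.
Interference Suspension Credit: +205 days → 27 August 2001.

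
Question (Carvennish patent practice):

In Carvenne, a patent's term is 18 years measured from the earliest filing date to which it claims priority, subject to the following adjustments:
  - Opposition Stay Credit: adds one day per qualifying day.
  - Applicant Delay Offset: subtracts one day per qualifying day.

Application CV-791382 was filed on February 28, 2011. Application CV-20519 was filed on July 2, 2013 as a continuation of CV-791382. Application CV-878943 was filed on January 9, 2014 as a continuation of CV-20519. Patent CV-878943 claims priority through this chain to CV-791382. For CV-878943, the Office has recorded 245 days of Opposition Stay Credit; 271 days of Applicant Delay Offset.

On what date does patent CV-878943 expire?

Earliest priority filing: 28 February 2011.
Base term: 28 February 2011 + 18 years → 28 February 2029.
Opposition Stay Credit: +245 days → 31 October 2029.
Applicant Delay Offset: −271 days → 2 February 2029.

February 2, 2029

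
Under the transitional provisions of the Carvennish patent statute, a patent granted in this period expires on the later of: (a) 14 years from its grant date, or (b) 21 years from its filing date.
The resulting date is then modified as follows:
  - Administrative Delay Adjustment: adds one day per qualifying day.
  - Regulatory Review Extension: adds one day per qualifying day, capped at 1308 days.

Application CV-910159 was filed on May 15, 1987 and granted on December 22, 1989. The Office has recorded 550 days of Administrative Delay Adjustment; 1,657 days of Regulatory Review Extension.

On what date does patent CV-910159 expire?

(a) grant + 14 years → 22 December 2003.
(b) filing + 21 years → 15 May 2008.
Later of the two: 15 May 2008.
Administrative Delay Adjustment: +550 days → 16 November 2009.
Regulatory Review Extension: 1657 days claimed exceeds the 1308-day cap, so +1308 days → 16 June 2013.

2013-06-16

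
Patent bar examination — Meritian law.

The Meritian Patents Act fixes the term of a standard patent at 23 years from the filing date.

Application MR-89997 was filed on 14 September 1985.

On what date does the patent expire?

2008-09-14

Filing date + 23 years → 14 September 2008.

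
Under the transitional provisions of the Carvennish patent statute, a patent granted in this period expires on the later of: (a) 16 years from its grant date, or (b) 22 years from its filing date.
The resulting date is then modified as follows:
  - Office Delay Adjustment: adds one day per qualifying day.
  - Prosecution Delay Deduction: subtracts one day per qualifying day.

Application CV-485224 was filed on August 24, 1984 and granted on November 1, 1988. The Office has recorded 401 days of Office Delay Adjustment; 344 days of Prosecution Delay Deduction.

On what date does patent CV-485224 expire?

October 20, 2006

(a) grant + 16 years → 1 November 2004.
(b) filing + 22 years → 24 August 2006.
Later of the two: 24 August 2006.
Office Delay Adjustment: +401 days → 29 September 2007.
Prosecution Delay Deduction: −344 days → 20 October 2006.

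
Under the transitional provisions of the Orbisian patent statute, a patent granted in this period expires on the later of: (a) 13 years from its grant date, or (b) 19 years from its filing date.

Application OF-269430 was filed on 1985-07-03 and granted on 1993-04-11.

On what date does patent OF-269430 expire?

2006-04-11

(a) grant + 13 years → 11 April 2006.
(b) filing + 19 years → 3 July 2004.
Later of the two: 11 April 2006.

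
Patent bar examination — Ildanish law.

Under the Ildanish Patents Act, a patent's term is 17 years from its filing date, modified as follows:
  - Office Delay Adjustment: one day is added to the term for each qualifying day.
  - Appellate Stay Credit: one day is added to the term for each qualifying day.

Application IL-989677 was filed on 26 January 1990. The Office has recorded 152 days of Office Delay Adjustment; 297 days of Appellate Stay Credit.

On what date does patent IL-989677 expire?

Base term: filing date + 17 years → 26 January 2007.
Office Delay Adjustment: +152 days → 27 June 2007.
Appellate Stay Credit: +297 days → 19 April 2008.

2008-04-19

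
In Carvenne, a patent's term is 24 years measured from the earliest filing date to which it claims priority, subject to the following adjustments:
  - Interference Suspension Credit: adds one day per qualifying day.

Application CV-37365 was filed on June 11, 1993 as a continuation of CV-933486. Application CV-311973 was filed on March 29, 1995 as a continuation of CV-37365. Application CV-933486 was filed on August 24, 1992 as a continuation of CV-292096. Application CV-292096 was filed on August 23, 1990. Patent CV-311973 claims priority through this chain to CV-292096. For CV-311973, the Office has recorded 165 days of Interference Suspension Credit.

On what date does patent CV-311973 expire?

2015-02-04

Earliest priority filing: 23 August 1990.
Base term: 23 August 1990 + 24 years → 23 August 2014.
Interference Suspension Credit: +165 days → 4 February 2015.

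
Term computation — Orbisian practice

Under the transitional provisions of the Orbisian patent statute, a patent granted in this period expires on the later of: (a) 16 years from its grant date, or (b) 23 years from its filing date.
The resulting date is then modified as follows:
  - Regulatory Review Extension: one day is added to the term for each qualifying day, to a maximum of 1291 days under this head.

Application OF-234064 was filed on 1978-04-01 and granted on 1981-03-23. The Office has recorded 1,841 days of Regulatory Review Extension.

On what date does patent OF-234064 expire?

October 13, 2004

(a) grant + 16 years → 23 March 1997.
(b) filing + 23 years → 1 April 2001.
Later of the two: 1 April 2001.
Regulatory Review Extension: 1841 days claimed exceeds the 1291-day cap, so +1291 days → 13 October 2004.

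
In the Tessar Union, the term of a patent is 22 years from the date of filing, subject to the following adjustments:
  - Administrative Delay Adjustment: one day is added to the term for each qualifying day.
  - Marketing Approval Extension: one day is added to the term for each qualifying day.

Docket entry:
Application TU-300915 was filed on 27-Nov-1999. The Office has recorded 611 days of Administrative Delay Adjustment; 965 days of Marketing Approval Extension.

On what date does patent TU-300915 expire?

Base term: filing date + 22 years → 27 November 2021.
Administrative Delay Adjustment: +611 days → 31 July 2023.
Marketing Approval Extension: +965 days → 22 March 2026.

2026-03-22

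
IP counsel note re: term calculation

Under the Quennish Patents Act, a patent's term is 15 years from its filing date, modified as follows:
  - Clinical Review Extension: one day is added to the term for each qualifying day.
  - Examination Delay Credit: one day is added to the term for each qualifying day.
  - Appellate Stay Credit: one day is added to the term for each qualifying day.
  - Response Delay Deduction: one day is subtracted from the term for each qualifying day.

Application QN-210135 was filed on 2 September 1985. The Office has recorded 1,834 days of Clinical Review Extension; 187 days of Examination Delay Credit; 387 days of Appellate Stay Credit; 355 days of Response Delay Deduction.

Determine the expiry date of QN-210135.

Base term: filing date + 15 years → 2 September 2000.
Clinical Review Extension: +1834 days → 10 September 2005.
Examination Delay Credit: +187 days → 16 March 2006.
Appellate Stay Credit: +387 days → 7 April 2007.
Response Delay Deduction: −355 days → 17 April 2006.

2006-04-17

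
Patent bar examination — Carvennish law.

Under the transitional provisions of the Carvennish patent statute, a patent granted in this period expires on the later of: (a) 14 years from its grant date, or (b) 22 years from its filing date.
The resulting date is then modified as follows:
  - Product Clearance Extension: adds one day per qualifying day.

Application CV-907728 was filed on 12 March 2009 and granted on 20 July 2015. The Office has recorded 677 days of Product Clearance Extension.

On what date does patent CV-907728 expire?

2033-01-17

(a) grant + 14 years → 20 July 2029.
(b) filing + 22 years → 12 March 2031.
Later of the two: 12 March 2031.
Product Clearance Extension: +677 days → 17 January 2033.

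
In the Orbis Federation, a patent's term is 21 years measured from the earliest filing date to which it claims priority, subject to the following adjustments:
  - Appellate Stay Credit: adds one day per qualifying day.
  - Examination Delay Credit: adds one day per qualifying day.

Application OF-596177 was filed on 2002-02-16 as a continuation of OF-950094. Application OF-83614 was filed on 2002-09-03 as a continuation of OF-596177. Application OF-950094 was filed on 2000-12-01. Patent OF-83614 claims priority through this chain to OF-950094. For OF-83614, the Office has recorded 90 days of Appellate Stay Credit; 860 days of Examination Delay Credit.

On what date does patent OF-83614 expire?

2024-07-08

Earliest priority filing: 1 December 2000.
Base term: 1 December 2000 + 21 years → 1 December 2021.
Appellate Stay Credit: +90 days → 1 March 2022.
Examination Delay Credit: +860 days → 8 July 2024.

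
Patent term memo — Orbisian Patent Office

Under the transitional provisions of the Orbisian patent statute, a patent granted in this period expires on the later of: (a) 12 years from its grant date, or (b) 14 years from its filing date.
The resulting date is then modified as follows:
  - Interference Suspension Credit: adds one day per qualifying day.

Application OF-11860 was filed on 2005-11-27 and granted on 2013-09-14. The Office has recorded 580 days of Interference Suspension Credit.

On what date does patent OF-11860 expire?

2027-04-17

(a) grant + 12 years → 14 September 2025.
(b) filing + 14 years → 27 November 2019.
Later of the two: 14 September 2025.
Interference Suspension Credit: +580 days → 17 April 2027.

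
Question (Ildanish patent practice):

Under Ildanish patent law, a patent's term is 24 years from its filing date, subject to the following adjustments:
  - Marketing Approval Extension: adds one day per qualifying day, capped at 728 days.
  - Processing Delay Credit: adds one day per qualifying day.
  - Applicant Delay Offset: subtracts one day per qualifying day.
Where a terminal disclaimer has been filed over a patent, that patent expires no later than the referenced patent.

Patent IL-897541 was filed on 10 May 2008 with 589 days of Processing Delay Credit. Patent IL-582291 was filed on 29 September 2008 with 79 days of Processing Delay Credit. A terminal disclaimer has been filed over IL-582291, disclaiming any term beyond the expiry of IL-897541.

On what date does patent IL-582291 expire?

2032-12-17

Natural term of IL-582291:
  Base: filing + 24 years → 29 September 2032.
  Processing Delay Credit: +79 days → 17 December 2032.
Expiry of referenced patent IL-897541:
  Base: filing + 24 years → 10 May 2032.
  Processing Delay Credit: +589 days → 20 December 2033.
Terminal disclaimer: IL-582291 expires on the earlier of 17 December 2032 and 20 December 2033.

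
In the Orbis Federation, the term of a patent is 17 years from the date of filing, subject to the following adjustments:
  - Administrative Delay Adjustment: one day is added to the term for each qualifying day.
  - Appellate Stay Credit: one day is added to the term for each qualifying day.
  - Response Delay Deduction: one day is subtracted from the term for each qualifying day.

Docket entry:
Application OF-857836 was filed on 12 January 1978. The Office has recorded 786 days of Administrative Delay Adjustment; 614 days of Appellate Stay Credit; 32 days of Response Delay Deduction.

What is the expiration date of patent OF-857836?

Base term: filing date + 17 years → 12 January 1995.
Administrative Delay Adjustment: +786 days → 8 March 1997.
Appellate Stay Credit: +614 days → 12 November 1998.
Response Delay Deduction: −32 days → 11 October 1998.

October 11, 1998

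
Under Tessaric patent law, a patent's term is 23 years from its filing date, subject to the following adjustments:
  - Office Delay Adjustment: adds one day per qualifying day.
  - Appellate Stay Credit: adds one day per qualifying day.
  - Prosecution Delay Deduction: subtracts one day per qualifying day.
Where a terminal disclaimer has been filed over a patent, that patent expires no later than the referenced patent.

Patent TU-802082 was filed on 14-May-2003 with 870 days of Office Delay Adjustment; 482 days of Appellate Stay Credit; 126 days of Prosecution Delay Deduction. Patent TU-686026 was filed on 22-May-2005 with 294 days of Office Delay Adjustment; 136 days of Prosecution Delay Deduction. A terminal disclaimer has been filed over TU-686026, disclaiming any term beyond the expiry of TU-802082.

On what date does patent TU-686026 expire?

Natural term of TU-686026:
  Base: filing + 23 years → 22 May 2028.
  Office Delay Adjustment: +294 days → 12 March 2029.
  Prosecution Delay Deduction: −136 days → 27 October 2028.
Expiry of referenced patent TU-802082:
  Base: filing + 23 years → 14 May 2026.
  Office Delay Adjustment: +870 days → 30 September 2028.
  Appellate Stay Credit: +482 days → 25 January 2030.
  Prosecution Delay Deduction: −126 days → 21 September 2029.
Terminal disclaimer: TU-686026 expires on the earlier of 27 October 2028 and 21 September 2029.

2028-10-27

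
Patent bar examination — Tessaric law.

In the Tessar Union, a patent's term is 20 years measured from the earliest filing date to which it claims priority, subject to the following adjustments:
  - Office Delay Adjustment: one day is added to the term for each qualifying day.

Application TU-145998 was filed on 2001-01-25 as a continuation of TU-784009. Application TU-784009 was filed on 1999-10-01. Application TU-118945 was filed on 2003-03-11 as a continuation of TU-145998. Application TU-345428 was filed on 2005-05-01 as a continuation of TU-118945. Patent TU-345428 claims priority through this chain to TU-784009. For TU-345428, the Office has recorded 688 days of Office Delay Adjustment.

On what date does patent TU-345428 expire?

August 19, 2021

Earliest priority filing: 1 October 1999.
Base term: 1 October 1999 + 20 years → 1 October 2019.
Office Delay Adjustment: +688 days → 19 August 2021.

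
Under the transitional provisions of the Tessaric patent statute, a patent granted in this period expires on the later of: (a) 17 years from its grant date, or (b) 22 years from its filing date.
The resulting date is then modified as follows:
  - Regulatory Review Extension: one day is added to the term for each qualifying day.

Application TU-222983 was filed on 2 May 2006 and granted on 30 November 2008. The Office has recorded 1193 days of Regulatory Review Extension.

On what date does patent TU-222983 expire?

(a) grant + 17 years → 30 November 2025.
(b) filing + 22 years → 2 May 2028.
Later of the two: 2 May 2028.
Regulatory Review Extension: +1193 days → 8 August 2031.

August 8, 2031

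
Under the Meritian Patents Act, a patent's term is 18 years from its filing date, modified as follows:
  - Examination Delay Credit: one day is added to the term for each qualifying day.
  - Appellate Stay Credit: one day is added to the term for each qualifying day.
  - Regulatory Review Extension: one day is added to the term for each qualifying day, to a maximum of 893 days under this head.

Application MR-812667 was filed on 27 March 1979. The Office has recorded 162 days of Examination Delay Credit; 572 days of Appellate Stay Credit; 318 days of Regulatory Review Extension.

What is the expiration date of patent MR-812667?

Base term: filing date + 18 years → 27 March 1997.
Examination Delay Credit: +162 days → 5 September 1997.
Appellate Stay Credit: +572 days → 31 March 1999.
Regulatory Review Extension: 318 days (within the 893-day cap) → +318 days → 12 February 2000.

2000-02-12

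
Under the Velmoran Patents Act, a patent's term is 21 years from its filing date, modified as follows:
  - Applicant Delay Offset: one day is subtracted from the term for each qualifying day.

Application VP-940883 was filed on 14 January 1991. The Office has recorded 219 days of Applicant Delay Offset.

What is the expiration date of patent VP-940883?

Base term: filing date + 21 years → 14 January 2012.
Applicant Delay Offset: −219 days → 9 June 2011.

2011-06-09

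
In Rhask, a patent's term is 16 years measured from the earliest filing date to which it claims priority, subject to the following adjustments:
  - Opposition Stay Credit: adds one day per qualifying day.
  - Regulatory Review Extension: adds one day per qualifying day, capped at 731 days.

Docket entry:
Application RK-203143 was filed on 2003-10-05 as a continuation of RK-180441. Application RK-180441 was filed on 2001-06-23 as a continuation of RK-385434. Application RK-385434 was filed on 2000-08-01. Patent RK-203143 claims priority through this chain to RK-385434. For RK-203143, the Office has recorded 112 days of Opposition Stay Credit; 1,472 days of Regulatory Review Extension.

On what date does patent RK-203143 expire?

2018-11-22

Earliest priority filing: 1 August 2000.
Base term: 1 August 2000 + 16 years → 1 August 2016.
Opposition Stay Credit: +112 days → 21 November 2016.
Regulatory Review Extension: 1472 days claimed exceeds the 731-day cap, so +731 days → 22 November 2018.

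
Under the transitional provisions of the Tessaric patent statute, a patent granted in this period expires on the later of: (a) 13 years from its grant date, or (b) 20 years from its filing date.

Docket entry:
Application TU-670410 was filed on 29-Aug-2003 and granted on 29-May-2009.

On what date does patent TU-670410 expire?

(a) grant + 13 years → 29 May 2022.
(b) filing + 20 years → 29 August 2023.
Later of the two: 29 August 2023.

2023-08-29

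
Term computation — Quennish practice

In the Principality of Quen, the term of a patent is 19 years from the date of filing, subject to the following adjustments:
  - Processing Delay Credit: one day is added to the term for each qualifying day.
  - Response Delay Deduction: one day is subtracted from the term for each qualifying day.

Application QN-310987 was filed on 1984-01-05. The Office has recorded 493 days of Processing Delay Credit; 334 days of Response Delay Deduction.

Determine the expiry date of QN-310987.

June 13, 2003

Base term: filing date + 19 years → 5 January 2003.
Processing Delay Credit: +493 days → 12 May 2004.
Response Delay Deduction: −334 days → 13 June 2003.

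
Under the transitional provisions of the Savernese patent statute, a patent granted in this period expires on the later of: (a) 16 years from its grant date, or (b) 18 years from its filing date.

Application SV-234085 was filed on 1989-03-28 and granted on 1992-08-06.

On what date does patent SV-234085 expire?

2008-08-06

(a) grant + 16 years → 6 August 2008.
(b) filing + 18 years → 28 March 2007.
Later of the two: 6 August 2008.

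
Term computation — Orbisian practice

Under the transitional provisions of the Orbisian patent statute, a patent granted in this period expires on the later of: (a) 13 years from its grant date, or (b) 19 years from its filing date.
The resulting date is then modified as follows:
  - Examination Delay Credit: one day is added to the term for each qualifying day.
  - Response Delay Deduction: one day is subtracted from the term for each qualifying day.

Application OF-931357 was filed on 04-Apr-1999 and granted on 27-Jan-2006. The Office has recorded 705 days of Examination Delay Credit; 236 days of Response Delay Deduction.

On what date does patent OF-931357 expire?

(a) grant + 13 years → 27 January 2019.
(b) filing + 19 years → 4 April 2018.
Later of the two: 27 January 2019.
Examination Delay Credit: +705 days → 1 January 2021.
Response Delay Deduction: −236 days → 10 May 2020.

2020-05-10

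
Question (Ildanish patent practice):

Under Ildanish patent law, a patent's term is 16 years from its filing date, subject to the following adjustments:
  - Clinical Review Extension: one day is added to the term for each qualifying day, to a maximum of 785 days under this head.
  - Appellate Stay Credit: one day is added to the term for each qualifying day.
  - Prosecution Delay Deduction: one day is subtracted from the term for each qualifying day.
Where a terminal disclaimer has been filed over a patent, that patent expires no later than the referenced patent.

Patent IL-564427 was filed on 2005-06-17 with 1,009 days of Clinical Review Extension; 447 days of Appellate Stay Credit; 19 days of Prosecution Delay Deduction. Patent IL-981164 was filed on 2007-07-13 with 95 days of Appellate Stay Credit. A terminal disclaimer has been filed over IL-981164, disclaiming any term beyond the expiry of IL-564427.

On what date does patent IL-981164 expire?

2023-10-16

Natural term of IL-981164:
  Base: filing + 16 years → 13 July 2023.
  Appellate Stay Credit: +95 days → 16 October 2023.
Expiry of referenced patent IL-564427:
  Base: filing + 16 years → 17 June 2021.
  Clinical Review Extension: 1009 days claimed exceeds the 785-day cap, so +785 days → 11 August 2023.
  Appellate Stay Credit: +447 days → 31 October 2024.
  Prosecution Delay Deduction: −19 days → 12 October 2024.
Terminal disclaimer: IL-981164 expires on the earlier of 16 October 2023 and 12 October 2024.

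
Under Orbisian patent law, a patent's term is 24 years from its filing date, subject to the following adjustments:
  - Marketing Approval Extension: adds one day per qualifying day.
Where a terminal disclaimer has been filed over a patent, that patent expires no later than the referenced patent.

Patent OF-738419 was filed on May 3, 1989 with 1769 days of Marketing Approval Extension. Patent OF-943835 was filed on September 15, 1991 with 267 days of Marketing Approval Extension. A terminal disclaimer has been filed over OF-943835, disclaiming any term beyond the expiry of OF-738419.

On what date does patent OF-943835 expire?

Natural term of OF-943835:
  Base: filing + 24 years → 15 September 2015.
  Marketing Approval Extension: +267 days → 8 June 2016.
Expiry of referenced patent OF-738419:
  Base: filing + 24 years → 3 May 2013.
  Marketing Approval Extension: +1769 days → 7 March 2018.
Terminal disclaimer: OF-943835 expires on the earlier of 8 June 2016 and 7 March 2018.

2016-06-08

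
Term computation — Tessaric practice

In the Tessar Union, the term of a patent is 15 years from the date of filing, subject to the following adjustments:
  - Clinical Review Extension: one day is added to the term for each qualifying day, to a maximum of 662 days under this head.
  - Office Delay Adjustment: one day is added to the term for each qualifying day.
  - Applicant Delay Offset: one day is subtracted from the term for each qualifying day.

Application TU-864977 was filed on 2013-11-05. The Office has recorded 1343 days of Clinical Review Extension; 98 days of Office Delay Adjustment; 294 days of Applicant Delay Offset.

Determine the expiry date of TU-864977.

2030-02-14

Base term: filing date + 15 years → 5 November 2028.
Clinical Review Extension: 1343 days claimed exceeds the 662-day cap, so +662 days → 29 August 2030.
Office Delay Adjustment: +98 days → 5 December 2030.
Applicant Delay Offset: −294 days → 14 February 2030.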